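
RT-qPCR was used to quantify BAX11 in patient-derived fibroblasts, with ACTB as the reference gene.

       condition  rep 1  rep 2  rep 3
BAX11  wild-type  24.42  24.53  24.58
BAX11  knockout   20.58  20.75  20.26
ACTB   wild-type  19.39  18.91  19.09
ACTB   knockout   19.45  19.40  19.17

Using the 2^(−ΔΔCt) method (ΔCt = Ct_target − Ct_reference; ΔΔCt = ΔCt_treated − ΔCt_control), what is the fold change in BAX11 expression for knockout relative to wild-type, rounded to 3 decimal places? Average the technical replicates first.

Mean Ct: BAX11 wild-type 24.510; BAX11 knockout 20.530; ACTB wild-type 19.130; ACTB knockout 19.340
ΔCt(wild-type) = 24.510 − 19.130 = 5.380
ΔCt(knockout) = 20.530 − 19.340 = 1.190
ΔΔCt = 1.190 − 5.380 = -4.190
Fold change = 2^(−(-4.190)) = 2^4.190 = 18.2522

18.252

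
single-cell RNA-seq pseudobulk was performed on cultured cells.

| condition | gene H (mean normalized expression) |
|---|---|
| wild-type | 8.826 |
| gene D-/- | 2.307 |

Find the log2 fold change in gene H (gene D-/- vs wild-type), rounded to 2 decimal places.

-1.94

Fold change = 2.307 / 8.826 = 0.2614
log2(0.2614) = -1.936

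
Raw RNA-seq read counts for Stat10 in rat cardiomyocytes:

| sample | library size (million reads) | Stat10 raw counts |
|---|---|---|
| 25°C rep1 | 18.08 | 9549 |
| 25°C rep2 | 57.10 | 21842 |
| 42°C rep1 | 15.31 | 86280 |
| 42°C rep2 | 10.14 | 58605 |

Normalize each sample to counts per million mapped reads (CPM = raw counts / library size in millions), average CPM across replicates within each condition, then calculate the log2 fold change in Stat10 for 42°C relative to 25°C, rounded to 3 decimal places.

CPM(25°C rep1) = 9549 / 18.08 = 528.1527
CPM(25°C rep2) = 21842 / 57.10 = 382.5219
CPM(42°C rep1) = 86280 / 15.31 = 5635.5323
CPM(42°C rep2) = 58605 / 10.14 = 5779.5858
mean CPM(25°C) = 455.3373; mean CPM(42°C) = 5707.5591
Fold change = 5707.5591 / 455.3373 = 12.53479
log2(12.53479) = 3.6479

3.648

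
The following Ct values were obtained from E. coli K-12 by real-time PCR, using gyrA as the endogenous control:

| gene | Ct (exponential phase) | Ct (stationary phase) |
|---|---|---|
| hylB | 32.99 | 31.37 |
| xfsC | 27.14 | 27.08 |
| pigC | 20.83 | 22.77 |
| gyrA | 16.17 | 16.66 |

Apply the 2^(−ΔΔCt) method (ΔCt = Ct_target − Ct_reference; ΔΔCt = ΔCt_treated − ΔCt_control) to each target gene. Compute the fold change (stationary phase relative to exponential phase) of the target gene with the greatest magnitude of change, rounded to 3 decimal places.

4.317

hylB: ΔΔCt = (31.37−16.66) − (32.99−16.17) = 14.71 − 16.82 = -2.11; fold change = 2^2.11 = 4.317
xfsC: ΔΔCt = (27.08−16.66) − (27.14−16.17) = 10.42 − 10.97 = -0.55; fold change = 2^0.55 = 1.464
pigC: ΔΔCt = (22.77−16.66) − (20.83−16.17) = 6.11 − 4.66 = 1.45; fold change = 2^-1.45 = 0.366
hylB has the largest |ΔΔCt| = 2.11.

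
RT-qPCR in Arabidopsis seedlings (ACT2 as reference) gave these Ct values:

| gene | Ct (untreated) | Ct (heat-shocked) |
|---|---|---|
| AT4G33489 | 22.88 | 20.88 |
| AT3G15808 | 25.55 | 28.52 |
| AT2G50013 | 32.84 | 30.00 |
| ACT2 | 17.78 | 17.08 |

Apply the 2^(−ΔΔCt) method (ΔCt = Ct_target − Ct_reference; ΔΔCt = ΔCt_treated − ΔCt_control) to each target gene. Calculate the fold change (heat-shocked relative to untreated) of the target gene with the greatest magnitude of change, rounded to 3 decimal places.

0.079

AT4G33489: ΔΔCt = (20.88−17.08) − (22.88−17.78) = 3.80 − 5.10 = -1.30; fold change = 2^1.30 = 2.462
AT3G15808: ΔΔCt = (28.52−17.08) − (25.55−17.78) = 11.44 − 7.77 = 3.67; fold change = 2^-3.67 = 0.079
AT2G50013: ΔΔCt = (30.00−17.08) − (32.84−17.78) = 12.92 − 15.06 = -2.14; fold change = 2^2.14 = 4.408
AT3G15808 has the largest |ΔΔCt| = 3.67.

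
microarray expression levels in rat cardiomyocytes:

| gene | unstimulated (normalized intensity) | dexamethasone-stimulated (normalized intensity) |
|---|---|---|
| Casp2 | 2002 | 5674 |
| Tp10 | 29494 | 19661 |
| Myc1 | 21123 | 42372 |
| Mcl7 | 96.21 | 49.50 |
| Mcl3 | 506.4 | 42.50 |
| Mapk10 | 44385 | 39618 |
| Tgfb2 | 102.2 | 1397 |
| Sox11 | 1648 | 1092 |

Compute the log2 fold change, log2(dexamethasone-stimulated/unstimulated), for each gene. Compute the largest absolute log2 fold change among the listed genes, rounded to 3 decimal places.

log2(5674/2002) = 1.503  (Casp2)
log2(19661/29494) = -0.585  (Tp10)
log2(42372/21123) = 1.004  (Myc1)
log2(49.50/96.21) = -0.959  (Mcl7)
log2(42.50/506.4) = -3.575  (Mcl3)
log2(39618/44385) = -0.164  (Mapk10)
log2(1397/102.2) = 3.773  (Tgfb2)
log2(1092/1648) = -0.594  (Sox11)
The largest magnitude belongs to Tgfb2.

3.773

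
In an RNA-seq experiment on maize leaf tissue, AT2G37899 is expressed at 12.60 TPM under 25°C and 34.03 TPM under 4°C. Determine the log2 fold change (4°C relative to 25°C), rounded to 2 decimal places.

1.43

Fold change = 34.03 / 12.60 = 2.7008
log2(2.7008) = 1.433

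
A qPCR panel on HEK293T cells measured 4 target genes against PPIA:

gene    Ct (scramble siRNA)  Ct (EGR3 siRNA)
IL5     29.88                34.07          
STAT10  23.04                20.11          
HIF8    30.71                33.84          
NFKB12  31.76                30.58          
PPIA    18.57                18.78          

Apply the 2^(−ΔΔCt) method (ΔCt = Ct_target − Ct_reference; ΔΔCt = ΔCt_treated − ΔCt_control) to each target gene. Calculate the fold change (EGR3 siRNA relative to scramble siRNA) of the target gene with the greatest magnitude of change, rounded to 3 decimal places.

0.063

IL5: ΔΔCt = (34.07−18.78) − (29.88−18.57) = 15.29 − 11.31 = 3.98; fold change = 2^-3.98 = 0.063
STAT10: ΔΔCt = (20.11−18.78) − (23.04−18.57) = 1.33 − 4.47 = -3.14; fold change = 2^3.14 = 8.815
HIF8: ΔΔCt = (33.84−18.78) − (30.71−18.57) = 15.06 − 12.14 = 2.92; fold change = 2^-2.92 = 0.132
NFKB12: ΔΔCt = (30.58−18.78) − (31.76−18.57) = 11.80 − 13.19 = -1.39; fold change = 2^1.39 = 2.621
IL5 has the largest |ΔΔCt| = 3.98.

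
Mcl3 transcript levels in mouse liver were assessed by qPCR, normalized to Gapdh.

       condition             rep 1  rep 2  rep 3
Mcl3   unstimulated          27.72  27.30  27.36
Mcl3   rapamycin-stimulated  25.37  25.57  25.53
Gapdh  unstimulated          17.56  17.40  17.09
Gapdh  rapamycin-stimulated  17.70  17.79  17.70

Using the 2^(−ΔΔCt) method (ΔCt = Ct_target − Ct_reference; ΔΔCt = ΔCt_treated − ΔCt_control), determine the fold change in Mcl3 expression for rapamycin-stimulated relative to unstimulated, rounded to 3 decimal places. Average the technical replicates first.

5.098

Mean Ct: Mcl3 unstimulated 27.460; Mcl3 rapamycin-stimulated 25.490; Gapdh unstimulated 17.350; Gapdh rapamycin-stimulated 17.730
ΔCt(unstimulated) = 27.460 − 17.350 = 10.110
ΔCt(rapamycin-stimulated) = 25.490 − 17.730 = 7.760
ΔΔCt = 7.760 − 10.110 = -2.350
Fold change = 2^(−(-2.350)) = 2^2.350 = 5.0982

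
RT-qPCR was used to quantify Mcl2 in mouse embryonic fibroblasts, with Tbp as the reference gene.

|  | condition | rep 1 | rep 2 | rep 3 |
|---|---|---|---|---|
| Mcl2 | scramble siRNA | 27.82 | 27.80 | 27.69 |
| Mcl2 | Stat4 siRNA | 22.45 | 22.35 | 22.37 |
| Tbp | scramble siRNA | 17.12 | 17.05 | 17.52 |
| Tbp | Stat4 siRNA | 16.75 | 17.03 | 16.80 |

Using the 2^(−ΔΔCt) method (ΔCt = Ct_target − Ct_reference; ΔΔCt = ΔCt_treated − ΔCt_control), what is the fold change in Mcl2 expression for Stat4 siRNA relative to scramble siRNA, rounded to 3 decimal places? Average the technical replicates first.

32.223

Mean Ct: Mcl2 scramble siRNA 27.770; Mcl2 Stat4 siRNA 22.390; Tbp scramble siRNA 17.230; Tbp Stat4 siRNA 16.860
ΔCt(scramble siRNA) = 27.770 − 17.230 = 10.540
ΔCt(Stat4 siRNA) = 22.390 − 16.860 = 5.530
ΔΔCt = 5.530 − 10.540 = -5.010
Fold change = 2^(−(-5.010)) = 2^5.010 = 32.2226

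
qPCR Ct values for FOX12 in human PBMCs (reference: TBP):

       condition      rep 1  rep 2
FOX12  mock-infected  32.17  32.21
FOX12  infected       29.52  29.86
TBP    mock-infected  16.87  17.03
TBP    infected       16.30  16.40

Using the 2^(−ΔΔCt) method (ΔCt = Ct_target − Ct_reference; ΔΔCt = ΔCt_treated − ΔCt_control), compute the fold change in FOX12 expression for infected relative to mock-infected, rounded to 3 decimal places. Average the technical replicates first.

Mean Ct: FOX12 mock-infected 32.190; FOX12 infected 29.690; TBP mock-infected 16.950; TBP infected 16.350
ΔCt(mock-infected) = 32.190 − 16.950 = 15.240
ΔCt(infected) = 29.690 − 16.350 = 13.340
ΔΔCt = 13.340 − 15.240 = -1.900
Fold change = 2^(−(-1.900)) = 2^1.900 = 3.7321

3.732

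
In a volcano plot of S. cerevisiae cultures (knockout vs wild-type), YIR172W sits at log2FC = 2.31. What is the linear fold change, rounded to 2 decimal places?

Fold change = 2^(2.31) = 4.959

4.96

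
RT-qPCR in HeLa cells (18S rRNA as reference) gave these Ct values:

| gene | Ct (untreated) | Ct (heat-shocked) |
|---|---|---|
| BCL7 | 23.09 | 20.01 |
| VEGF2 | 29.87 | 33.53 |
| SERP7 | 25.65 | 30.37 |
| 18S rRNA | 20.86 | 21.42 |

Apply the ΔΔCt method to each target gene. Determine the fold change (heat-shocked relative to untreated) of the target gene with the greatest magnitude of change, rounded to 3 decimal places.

BCL7: ΔΔCt = (20.01−21.42) − (23.09−20.86) = -1.41 − 2.23 = -3.64; fold change = 2^3.64 = 12.467
VEGF2: ΔΔCt = (33.53−21.42) − (29.87−20.86) = 12.11 − 9.01 = 3.10; fold change = 2^-3.10 = 0.117
SERP7: ΔΔCt = (30.37−21.42) − (25.65−20.86) = 8.95 − 4.79 = 4.16; fold change = 2^-4.16 = 0.056
SERP7 has the largest |ΔΔCt| = 4.16.

0.056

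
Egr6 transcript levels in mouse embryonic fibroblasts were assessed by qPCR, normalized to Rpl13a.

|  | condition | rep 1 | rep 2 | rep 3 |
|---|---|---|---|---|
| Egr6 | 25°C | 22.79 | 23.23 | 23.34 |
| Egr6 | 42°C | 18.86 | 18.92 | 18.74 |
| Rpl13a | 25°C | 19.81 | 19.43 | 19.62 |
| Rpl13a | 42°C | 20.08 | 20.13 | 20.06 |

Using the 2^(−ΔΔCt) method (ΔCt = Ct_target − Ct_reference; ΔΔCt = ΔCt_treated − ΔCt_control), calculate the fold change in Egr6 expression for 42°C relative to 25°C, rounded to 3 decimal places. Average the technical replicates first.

Mean Ct: Egr6 25°C 23.120; Egr6 42°C 18.840; Rpl13a 25°C 19.620; Rpl13a 42°C 20.090
ΔCt(25°C) = 23.120 − 19.620 = 3.500
ΔCt(42°C) = 18.840 − 20.090 = -1.250
ΔΔCt = -1.250 − 3.500 = -4.750
Fold change = 2^(−(-4.750)) = 2^4.750 = 26.9087

26.909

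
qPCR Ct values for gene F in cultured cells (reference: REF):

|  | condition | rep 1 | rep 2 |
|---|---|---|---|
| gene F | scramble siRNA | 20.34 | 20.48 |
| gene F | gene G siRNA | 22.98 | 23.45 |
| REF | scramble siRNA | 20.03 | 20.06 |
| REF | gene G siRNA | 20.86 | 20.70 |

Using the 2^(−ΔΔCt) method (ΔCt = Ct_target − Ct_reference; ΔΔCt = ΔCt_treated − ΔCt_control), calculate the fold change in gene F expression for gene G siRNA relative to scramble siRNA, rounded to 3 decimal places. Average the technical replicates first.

Mean Ct: gene F scramble siRNA 20.410; gene F gene G siRNA 23.215; REF scramble siRNA 20.045; REF gene G siRNA 20.780
ΔCt(scramble siRNA) = 20.410 − 20.045 = 0.365
ΔCt(gene G siRNA) = 23.215 − 20.780 = 2.435
ΔΔCt = 2.435 − 0.365 = 2.070
Fold change = 2^(−2.070) = 0.2382

0.238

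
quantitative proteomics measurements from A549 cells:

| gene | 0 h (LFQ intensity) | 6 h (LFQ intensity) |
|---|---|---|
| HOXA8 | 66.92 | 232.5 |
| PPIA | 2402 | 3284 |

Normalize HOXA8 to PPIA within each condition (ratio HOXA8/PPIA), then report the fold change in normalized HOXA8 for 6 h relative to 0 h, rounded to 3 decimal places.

HOXA8/PPIA (0 h) = 66.92 / 2402 = 0.02786
HOXA8/PPIA (6 h) = 232.5 / 3284 = 0.070798
Fold change = 0.070798 / 0.02786 = 2.5412

2.541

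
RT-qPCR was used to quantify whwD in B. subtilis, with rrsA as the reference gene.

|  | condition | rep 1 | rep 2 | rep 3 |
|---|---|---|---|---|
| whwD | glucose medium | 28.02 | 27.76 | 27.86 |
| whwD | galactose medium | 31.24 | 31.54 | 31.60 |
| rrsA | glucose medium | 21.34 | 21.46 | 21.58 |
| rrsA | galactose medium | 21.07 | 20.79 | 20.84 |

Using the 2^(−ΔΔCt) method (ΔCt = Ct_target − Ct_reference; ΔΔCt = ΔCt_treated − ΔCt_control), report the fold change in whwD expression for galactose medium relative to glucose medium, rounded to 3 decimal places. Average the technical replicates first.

Mean Ct: whwD glucose medium 27.880; whwD galactose medium 31.460; rrsA glucose medium 21.460; rrsA galactose medium 20.900
ΔCt(glucose medium) = 27.880 − 21.460 = 6.420
ΔCt(galactose medium) = 31.460 − 20.900 = 10.560
ΔΔCt = 10.560 − 6.420 = 4.140
Fold change = 2^(−4.140) = 0.0567

0.057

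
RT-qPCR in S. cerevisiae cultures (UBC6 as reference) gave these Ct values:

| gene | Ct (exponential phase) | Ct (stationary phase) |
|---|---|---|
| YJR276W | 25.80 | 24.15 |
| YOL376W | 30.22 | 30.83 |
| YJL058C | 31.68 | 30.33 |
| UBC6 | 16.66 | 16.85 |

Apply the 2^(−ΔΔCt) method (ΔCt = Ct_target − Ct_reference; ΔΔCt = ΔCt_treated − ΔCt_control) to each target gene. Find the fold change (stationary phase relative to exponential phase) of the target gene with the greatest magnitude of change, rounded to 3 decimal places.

YJR276W: ΔΔCt = (24.15−16.85) − (25.80−16.66) = 7.30 − 9.14 = -1.84; fold change = 2^1.84 = 3.580
YOL376W: ΔΔCt = (30.83−16.85) − (30.22−16.66) = 13.98 − 13.56 = 0.42; fold change = 2^-0.42 = 0.747
YJL058C: ΔΔCt = (30.33−16.85) − (31.68−16.66) = 13.48 − 15.02 = -1.54; fold change = 2^1.54 = 2.908
YJR276W has the largest |ΔΔCt| = 1.84.

3.580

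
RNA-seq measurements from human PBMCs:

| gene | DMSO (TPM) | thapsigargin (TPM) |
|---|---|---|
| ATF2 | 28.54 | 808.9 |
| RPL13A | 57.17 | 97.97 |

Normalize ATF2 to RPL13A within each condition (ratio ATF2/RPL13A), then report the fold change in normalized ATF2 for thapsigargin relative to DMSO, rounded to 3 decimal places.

16.539

ATF2/RPL13A (DMSO) = 28.54 / 57.17 = 0.49921
ATF2/RPL13A (thapsigargin) = 808.9 / 97.97 = 8.2566
Fold change = 8.2566 / 0.49921 = 16.5393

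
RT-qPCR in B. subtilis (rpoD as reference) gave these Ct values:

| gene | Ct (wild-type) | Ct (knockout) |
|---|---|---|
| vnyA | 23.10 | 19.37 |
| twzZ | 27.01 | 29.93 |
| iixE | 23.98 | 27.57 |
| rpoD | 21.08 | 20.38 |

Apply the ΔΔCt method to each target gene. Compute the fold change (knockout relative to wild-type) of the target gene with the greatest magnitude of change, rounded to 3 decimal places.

0.051

vnyA: ΔΔCt = (19.37−20.38) − (23.10−21.08) = -1.01 − 2.02 = -3.03; fold change = 2^3.03 = 8.168
twzZ: ΔΔCt = (29.93−20.38) − (27.01−21.08) = 9.55 − 5.93 = 3.62; fold change = 2^-3.62 = 0.081
iixE: ΔΔCt = (27.57−20.38) − (23.98−21.08) = 7.19 − 2.90 = 4.29; fold change = 2^-4.29 = 0.051
iixE has the largest |ΔΔCt| = 4.29.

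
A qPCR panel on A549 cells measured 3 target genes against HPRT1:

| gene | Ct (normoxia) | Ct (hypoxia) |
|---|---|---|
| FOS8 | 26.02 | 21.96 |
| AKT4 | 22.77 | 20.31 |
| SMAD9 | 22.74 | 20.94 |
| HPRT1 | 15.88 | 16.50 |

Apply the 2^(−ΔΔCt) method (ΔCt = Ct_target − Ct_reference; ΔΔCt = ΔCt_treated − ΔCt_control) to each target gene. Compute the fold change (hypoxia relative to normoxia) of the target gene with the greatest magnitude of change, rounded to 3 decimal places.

FOS8: ΔΔCt = (21.96−16.50) − (26.02−15.88) = 5.46 − 10.14 = -4.68; fold change = 2^4.68 = 25.634
AKT4: ΔΔCt = (20.31−16.50) − (22.77−15.88) = 3.81 − 6.89 = -3.08; fold change = 2^3.08 = 8.456
SMAD9: ΔΔCt = (20.94−16.50) − (22.74−15.88) = 4.44 − 6.86 = -2.42; fold change = 2^2.42 = 5.352
FOS8 has the largest |ΔΔCt| = 4.68.

25.634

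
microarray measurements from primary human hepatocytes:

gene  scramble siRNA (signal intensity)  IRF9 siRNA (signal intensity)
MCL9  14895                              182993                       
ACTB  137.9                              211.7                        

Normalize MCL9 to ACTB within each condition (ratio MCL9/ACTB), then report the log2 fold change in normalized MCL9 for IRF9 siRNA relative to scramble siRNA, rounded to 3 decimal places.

MCL9/ACTB (scramble siRNA) = 14895 / 137.9 = 108.01
MCL9/ACTB (IRF9 siRNA) = 182993 / 211.7 = 864.4
Fold change = 864.4 / 108.01 = 8.0027
log2(8.0027) = 3.0005

3.000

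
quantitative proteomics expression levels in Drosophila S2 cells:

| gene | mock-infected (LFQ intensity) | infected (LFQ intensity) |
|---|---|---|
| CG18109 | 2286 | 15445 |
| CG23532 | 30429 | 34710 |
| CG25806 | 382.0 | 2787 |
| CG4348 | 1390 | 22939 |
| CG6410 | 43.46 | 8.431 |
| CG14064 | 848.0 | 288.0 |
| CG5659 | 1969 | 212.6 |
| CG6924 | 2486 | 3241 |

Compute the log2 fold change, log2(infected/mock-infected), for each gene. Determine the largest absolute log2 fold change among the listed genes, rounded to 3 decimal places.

log2(15445/2286) = 2.756  (CG18109)
log2(34710/30429) = 0.190  (CG23532)
log2(2787/382.0) = 2.867  (CG25806)
log2(22939/1390) = 4.045  (CG4348)
log2(8.431/43.46) = -2.366  (CG6410)
log2(288.0/848.0) = -1.558  (CG14064)
log2(212.6/1969) = -3.211  (CG5659)
log2(3241/2486) = 0.383  (CG6924)
The largest magnitude belongs to CG4348.

4.045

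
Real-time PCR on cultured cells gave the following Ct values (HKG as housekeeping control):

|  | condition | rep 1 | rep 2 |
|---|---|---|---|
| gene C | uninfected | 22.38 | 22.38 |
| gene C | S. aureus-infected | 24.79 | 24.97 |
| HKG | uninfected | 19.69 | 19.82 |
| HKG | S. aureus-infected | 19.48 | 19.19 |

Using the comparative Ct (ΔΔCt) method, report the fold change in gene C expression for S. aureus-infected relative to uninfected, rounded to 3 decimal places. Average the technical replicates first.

Mean Ct: gene C uninfected 22.380; gene C S. aureus-infected 24.880; HKG uninfected 19.755; HKG S. aureus-infected 19.335
ΔCt(uninfected) = 22.380 − 19.755 = 2.625
ΔCt(S. aureus-infected) = 24.880 − 19.335 = 5.545
ΔΔCt = 5.545 − 2.625 = 2.920
Fold change = 2^(−2.920) = 0.1321

0.132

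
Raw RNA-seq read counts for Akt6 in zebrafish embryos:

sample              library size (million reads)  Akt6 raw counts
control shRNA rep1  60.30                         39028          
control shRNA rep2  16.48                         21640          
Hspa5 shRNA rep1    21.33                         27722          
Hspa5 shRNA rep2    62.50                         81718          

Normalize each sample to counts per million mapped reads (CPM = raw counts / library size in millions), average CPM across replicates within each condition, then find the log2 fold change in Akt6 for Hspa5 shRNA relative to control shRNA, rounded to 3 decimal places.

0.411

CPM(control shRNA rep1) = 39028 / 60.30 = 647.2305
CPM(control shRNA rep2) = 21640 / 16.48 = 1313.1068
CPM(Hspa5 shRNA rep1) = 27722 / 21.33 = 1299.6718
CPM(Hspa5 shRNA rep2) = 81718 / 62.50 = 1307.4880
mean CPM(control shRNA) = 980.1687; mean CPM(Hspa5 shRNA) = 1303.5799
Fold change = 1303.5799 / 980.1687 = 1.32995
log2(1.32995) = 0.4114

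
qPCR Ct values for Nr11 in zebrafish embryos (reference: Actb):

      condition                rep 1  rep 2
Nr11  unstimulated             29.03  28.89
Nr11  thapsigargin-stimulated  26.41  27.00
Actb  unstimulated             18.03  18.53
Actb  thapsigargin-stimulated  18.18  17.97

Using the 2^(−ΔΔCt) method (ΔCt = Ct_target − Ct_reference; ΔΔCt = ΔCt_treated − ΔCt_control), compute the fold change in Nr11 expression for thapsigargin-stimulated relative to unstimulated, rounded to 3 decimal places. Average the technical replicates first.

Mean Ct: Nr11 unstimulated 28.960; Nr11 thapsigargin-stimulated 26.705; Actb unstimulated 18.280; Actb thapsigargin-stimulated 18.075
ΔCt(unstimulated) = 28.960 − 18.280 = 10.680
ΔCt(thapsigargin-stimulated) = 26.705 − 18.075 = 8.630
ΔΔCt = 8.630 − 10.680 = -2.050
Fold change = 2^(−(-2.050)) = 2^2.050 = 4.1411

4.141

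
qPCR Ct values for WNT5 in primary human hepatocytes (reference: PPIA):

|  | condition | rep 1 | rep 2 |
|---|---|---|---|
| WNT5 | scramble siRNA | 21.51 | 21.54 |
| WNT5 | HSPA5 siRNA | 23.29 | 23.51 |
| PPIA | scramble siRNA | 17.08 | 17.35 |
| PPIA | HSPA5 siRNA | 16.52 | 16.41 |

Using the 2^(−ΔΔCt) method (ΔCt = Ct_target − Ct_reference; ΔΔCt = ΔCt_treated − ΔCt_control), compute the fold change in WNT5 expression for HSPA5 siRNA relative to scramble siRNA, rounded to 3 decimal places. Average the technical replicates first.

Mean Ct: WNT5 scramble siRNA 21.525; WNT5 HSPA5 siRNA 23.400; PPIA scramble siRNA 17.215; PPIA HSPA5 siRNA 16.465
ΔCt(scramble siRNA) = 21.525 − 17.215 = 4.310
ΔCt(HSPA5 siRNA) = 23.400 − 16.465 = 6.935
ΔΔCt = 6.935 − 4.310 = 2.625
Fold change = 2^(−2.625) = 0.1621

0.162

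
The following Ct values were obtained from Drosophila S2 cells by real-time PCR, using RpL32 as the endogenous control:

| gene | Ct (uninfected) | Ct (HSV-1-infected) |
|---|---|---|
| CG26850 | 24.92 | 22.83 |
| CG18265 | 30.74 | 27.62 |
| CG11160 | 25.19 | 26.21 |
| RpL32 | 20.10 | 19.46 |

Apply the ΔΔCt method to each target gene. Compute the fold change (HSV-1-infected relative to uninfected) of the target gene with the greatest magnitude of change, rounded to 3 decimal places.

CG26850: ΔΔCt = (22.83−19.46) − (24.92−20.10) = 3.37 − 4.82 = -1.45; fold change = 2^1.45 = 2.732
CG18265: ΔΔCt = (27.62−19.46) − (30.74−20.10) = 8.16 − 10.64 = -2.48; fold change = 2^2.48 = 5.579
CG11160: ΔΔCt = (26.21−19.46) − (25.19−20.10) = 6.75 − 5.09 = 1.66; fold change = 2^-1.66 = 0.316
CG18265 has the largest |ΔΔCt| = 2.48.

5.579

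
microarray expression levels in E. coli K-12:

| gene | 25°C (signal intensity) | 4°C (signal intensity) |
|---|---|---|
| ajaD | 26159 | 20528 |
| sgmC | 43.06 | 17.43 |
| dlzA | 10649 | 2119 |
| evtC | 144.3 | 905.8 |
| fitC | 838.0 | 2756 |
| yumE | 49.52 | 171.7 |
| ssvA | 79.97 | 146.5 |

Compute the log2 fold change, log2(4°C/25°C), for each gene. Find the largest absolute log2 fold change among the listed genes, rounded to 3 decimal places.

2.650

log2(20528/26159) = -0.350  (ajaD)
log2(17.43/43.06) = -1.305  (sgmC)
log2(2119/10649) = -2.329  (dlzA)
log2(905.8/144.3) = 2.650  (evtC)
log2(2756/838.0) = 1.718  (fitC)
log2(171.7/49.52) = 1.794  (yumE)
log2(146.5/79.97) = 0.873  (ssvA)
The largest magnitude belongs to evtC.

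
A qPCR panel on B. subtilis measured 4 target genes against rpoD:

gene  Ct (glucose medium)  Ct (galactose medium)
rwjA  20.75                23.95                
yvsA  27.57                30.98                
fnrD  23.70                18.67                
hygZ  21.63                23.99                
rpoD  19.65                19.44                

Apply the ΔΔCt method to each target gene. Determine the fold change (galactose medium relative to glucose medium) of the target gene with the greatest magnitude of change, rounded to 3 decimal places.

rwjA: ΔΔCt = (23.95−19.44) − (20.75−19.65) = 4.51 − 1.10 = 3.41; fold change = 2^-3.41 = 0.094
yvsA: ΔΔCt = (30.98−19.44) − (27.57−19.65) = 11.54 − 7.92 = 3.62; fold change = 2^-3.62 = 0.081
fnrD: ΔΔCt = (18.67−19.44) − (23.70−19.65) = -0.77 − 4.05 = -4.82; fold change = 2^4.82 = 28.246
hygZ: ΔΔCt = (23.99−19.44) − (21.63−19.65) = 4.55 − 1.98 = 2.57; fold change = 2^-2.57 = 0.168
fnrD has the largest |ΔΔCt| = 4.82.

28.246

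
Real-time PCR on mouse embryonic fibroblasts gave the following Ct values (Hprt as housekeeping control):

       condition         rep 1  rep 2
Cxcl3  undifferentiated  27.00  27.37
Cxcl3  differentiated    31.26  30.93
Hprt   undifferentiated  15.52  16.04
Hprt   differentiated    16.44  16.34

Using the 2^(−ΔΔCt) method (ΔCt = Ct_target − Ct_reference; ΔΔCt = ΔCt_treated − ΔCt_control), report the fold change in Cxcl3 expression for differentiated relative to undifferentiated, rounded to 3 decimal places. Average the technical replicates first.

Mean Ct: Cxcl3 undifferentiated 27.185; Cxcl3 differentiated 31.095; Hprt undifferentiated 15.780; Hprt differentiated 16.390
ΔCt(undifferentiated) = 27.185 − 15.780 = 11.405
ΔCt(differentiated) = 31.095 − 16.390 = 14.705
ΔΔCt = 14.705 − 11.405 = 3.300
Fold change = 2^(−3.300) = 0.1015

0.102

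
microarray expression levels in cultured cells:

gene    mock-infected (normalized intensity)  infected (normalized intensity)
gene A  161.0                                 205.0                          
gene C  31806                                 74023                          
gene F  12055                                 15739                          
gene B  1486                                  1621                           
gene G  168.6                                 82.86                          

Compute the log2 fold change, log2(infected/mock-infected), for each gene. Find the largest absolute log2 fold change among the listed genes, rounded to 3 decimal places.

1.219

log2(205.0/161.0) = 0.349  (gene A)
log2(74023/31806) = 1.219  (gene C)
log2(15739/12055) = 0.385  (gene F)
log2(1621/1486) = 0.125  (gene B)
log2(82.86/168.6) = -1.025  (gene G)
The largest magnitude belongs to gene C.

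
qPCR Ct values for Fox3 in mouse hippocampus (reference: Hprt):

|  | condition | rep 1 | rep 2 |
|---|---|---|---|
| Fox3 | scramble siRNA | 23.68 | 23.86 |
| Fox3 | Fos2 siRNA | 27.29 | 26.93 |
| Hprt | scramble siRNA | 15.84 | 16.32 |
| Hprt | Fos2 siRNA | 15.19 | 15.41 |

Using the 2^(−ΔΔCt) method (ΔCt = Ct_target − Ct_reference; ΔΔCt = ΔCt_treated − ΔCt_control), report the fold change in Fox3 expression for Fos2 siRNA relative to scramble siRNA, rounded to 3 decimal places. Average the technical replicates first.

0.058

Mean Ct: Fox3 scramble siRNA 23.770; Fox3 Fos2 siRNA 27.110; Hprt scramble siRNA 16.080; Hprt Fos2 siRNA 15.300
ΔCt(scramble siRNA) = 23.770 − 16.080 = 7.690
ΔCt(Fos2 siRNA) = 27.110 − 15.300 = 11.810
ΔΔCt = 11.810 − 7.690 = 4.120
Fold change = 2^(−4.120) = 0.0575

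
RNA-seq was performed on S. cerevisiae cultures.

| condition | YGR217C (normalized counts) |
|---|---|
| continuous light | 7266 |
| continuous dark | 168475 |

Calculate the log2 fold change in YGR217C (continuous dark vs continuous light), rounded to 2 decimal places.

Fold change = 168475 / 7266 = 23.1868
log2(23.1868) = 4.535

4.54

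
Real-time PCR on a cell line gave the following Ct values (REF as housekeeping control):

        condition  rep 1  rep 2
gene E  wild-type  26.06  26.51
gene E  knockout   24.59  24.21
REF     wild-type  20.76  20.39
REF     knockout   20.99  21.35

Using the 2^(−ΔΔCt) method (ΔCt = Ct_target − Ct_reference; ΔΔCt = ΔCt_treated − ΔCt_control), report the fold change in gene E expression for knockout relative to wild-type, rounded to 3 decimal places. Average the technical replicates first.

Mean Ct: gene E wild-type 26.285; gene E knockout 24.400; REF wild-type 20.575; REF knockout 21.170
ΔCt(wild-type) = 26.285 − 20.575 = 5.710
ΔCt(knockout) = 24.400 − 21.170 = 3.230
ΔΔCt = 3.230 − 5.710 = -2.480
Fold change = 2^(−(-2.480)) = 2^2.480 = 5.5790

5.579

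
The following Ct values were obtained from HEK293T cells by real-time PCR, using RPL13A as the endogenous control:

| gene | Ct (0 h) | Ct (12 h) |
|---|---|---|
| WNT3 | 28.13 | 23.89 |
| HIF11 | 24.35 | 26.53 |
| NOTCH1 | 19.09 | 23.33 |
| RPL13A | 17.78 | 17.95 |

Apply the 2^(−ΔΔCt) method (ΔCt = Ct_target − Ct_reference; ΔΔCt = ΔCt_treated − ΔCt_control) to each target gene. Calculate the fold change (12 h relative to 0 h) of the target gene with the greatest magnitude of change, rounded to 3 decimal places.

21.259

WNT3: ΔΔCt = (23.89−17.95) − (28.13−17.78) = 5.94 − 10.35 = -4.41; fold change = 2^4.41 = 21.259
HIF11: ΔΔCt = (26.53−17.95) − (24.35−17.78) = 8.58 − 6.57 = 2.01; fold change = 2^-2.01 = 0.248
NOTCH1: ΔΔCt = (23.33−17.95) − (19.09−17.78) = 5.38 − 1.31 = 4.07; fold change = 2^-4.07 = 0.060
WNT3 has the largest |ΔΔCt| = 4.41.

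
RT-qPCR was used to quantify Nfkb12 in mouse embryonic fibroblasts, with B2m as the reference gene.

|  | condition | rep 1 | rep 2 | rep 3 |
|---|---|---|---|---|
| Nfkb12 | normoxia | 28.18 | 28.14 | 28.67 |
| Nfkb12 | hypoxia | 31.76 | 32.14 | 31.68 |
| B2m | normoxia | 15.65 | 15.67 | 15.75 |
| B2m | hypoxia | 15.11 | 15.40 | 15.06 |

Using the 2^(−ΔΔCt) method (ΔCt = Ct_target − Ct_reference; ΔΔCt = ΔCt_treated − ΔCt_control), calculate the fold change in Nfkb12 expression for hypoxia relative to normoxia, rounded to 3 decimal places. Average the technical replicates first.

Mean Ct: Nfkb12 normoxia 28.330; Nfkb12 hypoxia 31.860; B2m normoxia 15.690; B2m hypoxia 15.190
ΔCt(normoxia) = 28.330 − 15.690 = 12.640
ΔCt(hypoxia) = 31.860 − 15.190 = 16.670
ΔΔCt = 16.670 − 12.640 = 4.030
Fold change = 2^(−4.030) = 0.0612

0.061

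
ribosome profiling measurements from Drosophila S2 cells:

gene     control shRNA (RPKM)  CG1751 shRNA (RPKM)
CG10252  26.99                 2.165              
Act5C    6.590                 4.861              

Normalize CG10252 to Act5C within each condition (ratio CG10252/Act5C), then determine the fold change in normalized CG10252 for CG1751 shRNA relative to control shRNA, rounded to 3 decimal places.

CG10252/Act5C (control shRNA) = 26.99 / 6.590 = 4.0956
CG10252/Act5C (CG1751 shRNA) = 2.165 / 4.861 = 0.44538
Fold change = 0.44538 / 4.0956 = 0.1087

0.109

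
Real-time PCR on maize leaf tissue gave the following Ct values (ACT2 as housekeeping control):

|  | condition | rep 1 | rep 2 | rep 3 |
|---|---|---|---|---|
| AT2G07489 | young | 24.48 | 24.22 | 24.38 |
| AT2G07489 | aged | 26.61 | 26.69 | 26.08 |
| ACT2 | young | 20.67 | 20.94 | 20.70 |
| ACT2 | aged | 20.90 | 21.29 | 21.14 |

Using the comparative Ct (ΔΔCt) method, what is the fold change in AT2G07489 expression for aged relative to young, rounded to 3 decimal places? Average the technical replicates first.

Mean Ct: AT2G07489 young 24.360; AT2G07489 aged 26.460; ACT2 young 20.770; ACT2 aged 21.110
ΔCt(young) = 24.360 − 20.770 = 3.590
ΔCt(aged) = 26.460 − 21.110 = 5.350
ΔΔCt = 5.350 − 3.590 = 1.760
Fold change = 2^(−1.760) = 0.2952

0.295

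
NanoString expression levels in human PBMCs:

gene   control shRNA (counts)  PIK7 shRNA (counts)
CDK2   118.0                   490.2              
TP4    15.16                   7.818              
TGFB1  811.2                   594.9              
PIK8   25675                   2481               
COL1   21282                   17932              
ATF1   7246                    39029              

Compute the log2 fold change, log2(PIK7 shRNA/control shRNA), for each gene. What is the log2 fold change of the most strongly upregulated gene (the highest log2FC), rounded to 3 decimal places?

log2(490.2/118.0) = 2.055  (CDK2)
log2(7.818/15.16) = -0.955  (TP4)
log2(594.9/811.2) = -0.447  (TGFB1)
log2(2481/25675) = -3.371  (PIK8)
log2(17932/21282) = -0.247  (COL1)
log2(39029/7246) = 2.429  (ATF1)
ATF1 is most strongly upregulated.

2.429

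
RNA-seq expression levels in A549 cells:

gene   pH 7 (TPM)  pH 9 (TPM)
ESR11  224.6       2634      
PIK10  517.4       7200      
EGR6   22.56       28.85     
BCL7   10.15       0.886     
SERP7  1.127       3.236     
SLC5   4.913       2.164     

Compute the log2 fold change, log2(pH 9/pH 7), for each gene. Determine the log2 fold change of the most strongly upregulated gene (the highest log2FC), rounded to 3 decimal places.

3.799

log2(2634/224.6) = 3.552  (ESR11)
log2(7200/517.4) = 3.799  (PIK10)
log2(28.85/22.56) = 0.355  (EGR6)
log2(0.886/10.15) = -3.518  (BCL7)
log2(3.236/1.127) = 1.522  (SERP7)
log2(2.164/4.913) = -1.183  (SLC5)
PIK10 is most strongly upregulated.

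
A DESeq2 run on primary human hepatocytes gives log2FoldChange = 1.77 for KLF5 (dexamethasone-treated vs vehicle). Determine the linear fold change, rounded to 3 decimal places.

Fold change = 2^(1.77) = 3.4105

3.411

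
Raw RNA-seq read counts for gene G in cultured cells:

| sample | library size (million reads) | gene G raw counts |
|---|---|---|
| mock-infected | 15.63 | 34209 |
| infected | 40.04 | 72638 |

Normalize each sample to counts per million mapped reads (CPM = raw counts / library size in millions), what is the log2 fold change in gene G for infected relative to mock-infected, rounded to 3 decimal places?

-0.271

CPM(mock-infected) = 34209 / 15.63 = 2188.6756
CPM(infected) = 72638 / 40.04 = 1814.1359
Fold change = 1814.1359 / 2188.6756 = 0.82887
log2(0.82887) = -0.2708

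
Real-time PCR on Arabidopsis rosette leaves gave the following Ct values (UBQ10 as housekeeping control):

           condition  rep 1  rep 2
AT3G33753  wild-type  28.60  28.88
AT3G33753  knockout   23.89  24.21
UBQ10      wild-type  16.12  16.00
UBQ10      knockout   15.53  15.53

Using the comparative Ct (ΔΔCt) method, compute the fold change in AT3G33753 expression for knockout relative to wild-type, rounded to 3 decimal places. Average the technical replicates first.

Mean Ct: AT3G33753 wild-type 28.740; AT3G33753 knockout 24.050; UBQ10 wild-type 16.060; UBQ10 knockout 15.530
ΔCt(wild-type) = 28.740 − 16.060 = 12.680
ΔCt(knockout) = 24.050 − 15.530 = 8.520
ΔΔCt = 8.520 − 12.680 = -4.160
Fold change = 2^(−(-4.160)) = 2^4.160 = 17.8766

17.877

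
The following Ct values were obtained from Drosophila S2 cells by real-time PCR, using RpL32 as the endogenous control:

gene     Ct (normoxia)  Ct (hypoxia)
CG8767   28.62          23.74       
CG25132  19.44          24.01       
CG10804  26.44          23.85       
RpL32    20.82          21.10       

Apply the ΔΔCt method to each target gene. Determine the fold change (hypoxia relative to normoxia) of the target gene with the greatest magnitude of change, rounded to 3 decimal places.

CG8767: ΔΔCt = (23.74−21.10) − (28.62−20.82) = 2.64 − 7.80 = -5.16; fold change = 2^5.16 = 35.753
CG25132: ΔΔCt = (24.01−21.10) − (19.44−20.82) = 2.91 − (-1.38) = 4.29; fold change = 2^-4.29 = 0.051
CG10804: ΔΔCt = (23.85−21.10) − (26.44−20.82) = 2.75 − 5.62 = -2.87; fold change = 2^2.87 = 7.311
CG8767 has the largest |ΔΔCt| = 5.16.

35.753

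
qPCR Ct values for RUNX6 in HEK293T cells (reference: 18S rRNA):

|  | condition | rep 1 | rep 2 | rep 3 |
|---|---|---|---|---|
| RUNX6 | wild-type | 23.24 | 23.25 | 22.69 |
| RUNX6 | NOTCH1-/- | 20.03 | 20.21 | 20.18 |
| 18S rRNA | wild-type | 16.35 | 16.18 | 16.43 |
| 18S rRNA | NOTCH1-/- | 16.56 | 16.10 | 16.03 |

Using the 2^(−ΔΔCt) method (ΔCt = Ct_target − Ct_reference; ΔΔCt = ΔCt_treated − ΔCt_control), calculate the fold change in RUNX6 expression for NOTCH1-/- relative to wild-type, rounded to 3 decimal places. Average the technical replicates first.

7.111

Mean Ct: RUNX6 wild-type 23.060; RUNX6 NOTCH1-/- 20.140; 18S rRNA wild-type 16.320; 18S rRNA NOTCH1-/- 16.230
ΔCt(wild-type) = 23.060 − 16.320 = 6.740
ΔCt(NOTCH1-/-) = 20.140 − 16.230 = 3.910
ΔΔCt = 3.910 − 6.740 = -2.830
Fold change = 2^(−(-2.830)) = 2^2.830 = 7.1107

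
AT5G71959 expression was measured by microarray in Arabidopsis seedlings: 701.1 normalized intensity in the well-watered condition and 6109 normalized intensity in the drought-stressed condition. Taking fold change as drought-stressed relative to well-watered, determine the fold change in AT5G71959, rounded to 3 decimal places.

8.713

Fold change = 6109 / 701.1 = 8.7135
AT5G71959 is upregulated.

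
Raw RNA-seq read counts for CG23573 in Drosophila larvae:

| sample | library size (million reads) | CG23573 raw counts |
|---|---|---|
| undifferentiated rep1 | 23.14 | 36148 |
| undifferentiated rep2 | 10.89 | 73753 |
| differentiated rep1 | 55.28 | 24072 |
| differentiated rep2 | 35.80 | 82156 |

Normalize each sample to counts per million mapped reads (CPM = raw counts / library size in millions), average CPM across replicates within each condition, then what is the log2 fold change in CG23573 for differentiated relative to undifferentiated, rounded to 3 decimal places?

-1.610

CPM(undifferentiated rep1) = 36148 / 23.14 = 1562.1435
CPM(undifferentiated rep2) = 73753 / 10.89 = 6772.5436
CPM(differentiated rep1) = 24072 / 55.28 = 435.4559
CPM(differentiated rep2) = 82156 / 35.80 = 2294.8603
mean CPM(undifferentiated) = 4167.3435; mean CPM(differentiated) = 1365.1581
Fold change = 1365.1581 / 4167.3435 = 0.32758
log2(0.32758) = -1.6101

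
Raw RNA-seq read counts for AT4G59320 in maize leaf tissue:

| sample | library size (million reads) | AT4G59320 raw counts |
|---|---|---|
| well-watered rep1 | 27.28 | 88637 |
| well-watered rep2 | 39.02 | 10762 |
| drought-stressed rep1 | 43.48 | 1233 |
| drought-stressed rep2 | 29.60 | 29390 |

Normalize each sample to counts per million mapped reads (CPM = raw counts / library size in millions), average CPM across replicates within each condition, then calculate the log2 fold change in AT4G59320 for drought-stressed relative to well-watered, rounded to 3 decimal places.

CPM(well-watered rep1) = 88637 / 27.28 = 3249.1569
CPM(well-watered rep2) = 10762 / 39.02 = 275.8073
CPM(drought-stressed rep1) = 1233 / 43.48 = 28.3579
CPM(drought-stressed rep2) = 29390 / 29.60 = 992.9054
mean CPM(well-watered) = 1762.4821; mean CPM(drought-stressed) = 510.6316
Fold change = 510.6316 / 1762.4821 = 0.28972
log2(0.28972) = -1.7873

-1.787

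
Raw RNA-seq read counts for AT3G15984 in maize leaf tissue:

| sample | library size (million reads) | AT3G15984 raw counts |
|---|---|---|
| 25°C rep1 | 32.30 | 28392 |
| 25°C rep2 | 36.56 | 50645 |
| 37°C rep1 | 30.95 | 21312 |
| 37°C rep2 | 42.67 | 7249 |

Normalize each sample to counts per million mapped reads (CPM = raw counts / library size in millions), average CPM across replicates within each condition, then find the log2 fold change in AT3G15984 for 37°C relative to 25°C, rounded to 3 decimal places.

-1.399

CPM(25°C rep1) = 28392 / 32.30 = 879.0093
CPM(25°C rep2) = 50645 / 36.56 = 1385.2571
CPM(37°C rep1) = 21312 / 30.95 = 688.5945
CPM(37°C rep2) = 7249 / 42.67 = 169.8852
mean CPM(25°C) = 1132.1332; mean CPM(37°C) = 429.2398
Fold change = 429.2398 / 1132.1332 = 0.37914
log2(0.37914) = -1.3992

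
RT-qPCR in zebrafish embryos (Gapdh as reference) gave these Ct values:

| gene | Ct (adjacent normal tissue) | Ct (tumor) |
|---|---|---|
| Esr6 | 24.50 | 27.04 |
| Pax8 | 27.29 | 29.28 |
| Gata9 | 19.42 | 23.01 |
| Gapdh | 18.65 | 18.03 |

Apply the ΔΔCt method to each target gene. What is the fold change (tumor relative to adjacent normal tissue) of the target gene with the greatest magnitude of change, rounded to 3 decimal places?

Esr6: ΔΔCt = (27.04−18.03) − (24.50−18.65) = 9.01 − 5.85 = 3.16; fold change = 2^-3.16 = 0.112
Pax8: ΔΔCt = (29.28−18.03) − (27.29−18.65) = 11.25 − 8.64 = 2.61; fold change = 2^-2.61 = 0.164
Gata9: ΔΔCt = (23.01−18.03) − (19.42−18.65) = 4.98 − 0.77 = 4.21; fold change = 2^-4.21 = 0.054
Gata9 has the largest |ΔΔCt| = 4.21.

0.054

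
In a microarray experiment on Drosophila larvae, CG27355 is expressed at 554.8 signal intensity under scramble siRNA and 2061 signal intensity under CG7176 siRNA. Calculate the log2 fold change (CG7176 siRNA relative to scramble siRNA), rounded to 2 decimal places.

1.89

Fold change = 2061 / 554.8 = 3.7149
log2(3.7149) = 1.893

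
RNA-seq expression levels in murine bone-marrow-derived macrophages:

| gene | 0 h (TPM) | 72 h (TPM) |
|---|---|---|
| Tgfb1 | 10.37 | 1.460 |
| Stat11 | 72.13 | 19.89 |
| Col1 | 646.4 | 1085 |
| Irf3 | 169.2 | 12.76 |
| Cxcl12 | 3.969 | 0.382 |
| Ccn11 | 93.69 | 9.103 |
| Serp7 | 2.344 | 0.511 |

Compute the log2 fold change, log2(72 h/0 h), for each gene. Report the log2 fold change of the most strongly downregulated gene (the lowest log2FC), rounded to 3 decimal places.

-3.729

log2(1.460/10.37) = -2.828  (Tgfb1)
log2(19.89/72.13) = -1.859  (Stat11)
log2(1085/646.4) = 0.747  (Col1)
log2(12.76/169.2) = -3.729  (Irf3)
log2(0.382/3.969) = -3.377  (Cxcl12)
log2(9.103/93.69) = -3.363  (Ccn11)
log2(0.511/2.344) = -2.198  (Serp7)
Irf3 is most strongly downregulated.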